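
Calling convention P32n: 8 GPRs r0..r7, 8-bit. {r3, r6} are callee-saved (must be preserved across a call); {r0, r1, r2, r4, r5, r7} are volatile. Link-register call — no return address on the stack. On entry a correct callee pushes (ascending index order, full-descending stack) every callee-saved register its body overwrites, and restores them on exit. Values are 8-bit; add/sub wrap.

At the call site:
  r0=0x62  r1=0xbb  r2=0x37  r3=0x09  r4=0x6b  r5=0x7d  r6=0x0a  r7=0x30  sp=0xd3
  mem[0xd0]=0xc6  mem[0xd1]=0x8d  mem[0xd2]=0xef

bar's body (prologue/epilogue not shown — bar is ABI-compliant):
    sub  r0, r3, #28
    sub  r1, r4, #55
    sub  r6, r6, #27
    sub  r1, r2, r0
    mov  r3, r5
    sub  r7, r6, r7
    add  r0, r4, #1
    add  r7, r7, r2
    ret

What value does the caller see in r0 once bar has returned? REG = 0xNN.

prologue: push r3 -> mem[0xd2]=0x09, sp=0xd2
prologue: push r6 -> mem[0xd1]=0x0a, sp=0xd1
body[0] sub  r0, r3, #28 -> r0=0xed
body[1] sub  r1, r4, #55 -> r1=0x34
body[2] sub  r6, r6, #27 -> r6=0xef
body[3] sub  r1, r2, r0 -> r1=0x4a
body[4] mov  r3, r5 -> r3=0x7d
body[5] sub  r7, r6, r7 -> r7=0xbf
body[6] add  r0, r4, #1 -> r0=0x6c
body[7] add  r7, r7, r2 -> r7=0xf6
epilogue: pop r6=0x0a, sp=0xd2
epilogue: pop r3=0x09, sp=0xd3
r0 is caller-saved -> body value

REG = 0x6c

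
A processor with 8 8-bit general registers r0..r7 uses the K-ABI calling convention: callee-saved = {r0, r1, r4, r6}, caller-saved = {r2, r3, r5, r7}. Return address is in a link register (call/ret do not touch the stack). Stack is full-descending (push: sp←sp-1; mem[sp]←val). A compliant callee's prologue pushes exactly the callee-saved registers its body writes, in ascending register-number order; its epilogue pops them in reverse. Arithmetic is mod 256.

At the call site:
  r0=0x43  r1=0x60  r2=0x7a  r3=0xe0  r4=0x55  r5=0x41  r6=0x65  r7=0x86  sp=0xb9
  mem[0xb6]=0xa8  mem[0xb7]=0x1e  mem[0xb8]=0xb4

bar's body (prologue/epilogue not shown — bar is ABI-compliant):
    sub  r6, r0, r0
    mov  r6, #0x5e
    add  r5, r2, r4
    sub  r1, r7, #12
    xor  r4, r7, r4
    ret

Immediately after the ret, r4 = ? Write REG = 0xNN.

REG = 0x55

prologue: push r1 -> mem[0xb8]=0x60, sp=0xb8
prologue: push r4 -> mem[0xb7]=0x55, sp=0xb7
prologue: push r6 -> mem[0xb6]=0x65, sp=0xb6
body[0] sub  r6, r0, r0 -> r6=0x00
body[1] mov  r6, #0x5e -> r6=0x5e
body[2] add  r5, r2, r4 -> r5=0xcf
body[3] sub  r1, r7, #12 -> r1=0x7a
body[4] xor  r4, r7, r4 -> r4=0xd3
epilogue: pop r6=0x65, sp=0xb7
epilogue: pop r4=0x55, sp=0xb8
epilogue: pop r1=0x60, sp=0xb9
r4 is callee-saved -> restored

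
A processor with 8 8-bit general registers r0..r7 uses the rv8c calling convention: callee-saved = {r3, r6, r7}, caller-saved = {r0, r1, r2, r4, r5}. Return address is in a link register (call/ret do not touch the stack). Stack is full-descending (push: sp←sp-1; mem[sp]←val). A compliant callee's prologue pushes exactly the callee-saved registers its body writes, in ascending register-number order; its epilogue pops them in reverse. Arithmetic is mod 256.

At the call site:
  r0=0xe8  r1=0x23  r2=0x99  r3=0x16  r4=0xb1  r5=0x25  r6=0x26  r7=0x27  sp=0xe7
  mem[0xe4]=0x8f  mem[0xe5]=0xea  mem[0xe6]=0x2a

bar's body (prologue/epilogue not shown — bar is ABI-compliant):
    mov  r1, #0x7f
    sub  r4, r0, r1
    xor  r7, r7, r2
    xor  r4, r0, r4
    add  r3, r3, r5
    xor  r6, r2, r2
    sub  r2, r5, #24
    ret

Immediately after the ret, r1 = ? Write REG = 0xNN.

prologue: push r3 -> mem[0xe6]=0x16, sp=0xe6
prologue: push r6 -> mem[0xe5]=0x26, sp=0xe5
prologue: push r7 -> mem[0xe4]=0x27, sp=0xe4
body[0] mov  r1, #0x7f -> r1=0x7f
body[1] sub  r4, r0, r1 -> r4=0x69
body[2] xor  r7, r7, r2 -> r7=0xbe
body[3] xor  r4, r0, r4 -> r4=0x81
body[4] add  r3, r3, r5 -> r3=0x3b
body[5] xor  r6, r2, r2 -> r6=0x00
body[6] sub  r2, r5, #24 -> r2=0x0d
epilogue: pop r7=0x27, sp=0xe5
epilogue: pop r6=0x26, sp=0xe6
epilogue: pop r3=0x16, sp=0xe7
r1 is caller-saved -> body value

REG = 0x7f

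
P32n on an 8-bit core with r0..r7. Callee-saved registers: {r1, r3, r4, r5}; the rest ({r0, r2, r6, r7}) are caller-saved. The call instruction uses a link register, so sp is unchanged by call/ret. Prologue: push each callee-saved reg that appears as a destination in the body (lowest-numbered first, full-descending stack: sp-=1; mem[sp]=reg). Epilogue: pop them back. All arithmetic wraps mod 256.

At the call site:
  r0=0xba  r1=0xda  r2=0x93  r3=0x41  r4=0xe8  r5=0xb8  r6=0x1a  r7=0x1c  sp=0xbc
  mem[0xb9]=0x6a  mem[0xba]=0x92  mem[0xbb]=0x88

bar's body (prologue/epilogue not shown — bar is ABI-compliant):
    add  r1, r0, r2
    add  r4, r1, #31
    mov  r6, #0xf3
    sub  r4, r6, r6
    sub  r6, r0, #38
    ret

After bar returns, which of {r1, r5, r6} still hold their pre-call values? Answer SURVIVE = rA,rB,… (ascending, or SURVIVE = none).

SURVIVE = r1,r5

prologue: push r1 -> mem[0xbb]=0xda, sp=0xbb
prologue: push r4 -> mem[0xba]=0xe8, sp=0xba
body[0] add  r1, r0, r2 -> r1=0x4d
body[1] add  r4, r1, #31 -> r4=0x6c
body[2] mov  r6, #0xf3 -> r6=0xf3
body[3] sub  r4, r6, r6 -> r4=0x00
body[4] sub  r6, r0, #38 -> r6=0x94
epilogue: pop r4=0xe8, sp=0xbb
epilogue: pop r1=0xda, sp=0xbc
r1: callee-saved, written=True
r5: callee-saved, written=False
r6: caller-saved, written=True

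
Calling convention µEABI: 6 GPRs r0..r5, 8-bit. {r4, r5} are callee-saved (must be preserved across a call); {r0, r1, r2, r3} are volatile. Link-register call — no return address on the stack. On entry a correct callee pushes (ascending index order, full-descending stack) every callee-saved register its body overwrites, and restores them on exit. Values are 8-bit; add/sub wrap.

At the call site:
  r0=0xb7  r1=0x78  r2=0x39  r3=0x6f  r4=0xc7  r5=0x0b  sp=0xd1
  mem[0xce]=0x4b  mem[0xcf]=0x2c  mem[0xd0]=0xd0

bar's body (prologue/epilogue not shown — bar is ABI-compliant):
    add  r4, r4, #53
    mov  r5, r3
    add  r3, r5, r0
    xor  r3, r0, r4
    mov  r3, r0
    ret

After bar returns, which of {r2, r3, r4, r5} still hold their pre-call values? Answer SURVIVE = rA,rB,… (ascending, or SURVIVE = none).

SURVIVE = r2,r4,r5

prologue: push r4 -> mem[0xd0]=0xc7, sp=0xd0
prologue: push r5 -> mem[0xcf]=0x0b, sp=0xcf
body[0] add  r4, r4, #53 -> r4=0xfc
body[1] mov  r5, r3 -> r5=0x6f
body[2] add  r3, r5, r0 -> r3=0x26
body[3] xor  r3, r0, r4 -> r3=0x4b
body[4] mov  r3, r0 -> r3=0xb7
epilogue: pop r5=0x0b, sp=0xd0
epilogue: pop r4=0xc7, sp=0xd1
r2: caller-saved, written=False
r3: caller-saved, written=True
r4: callee-saved, written=True
r5: callee-saved, written=True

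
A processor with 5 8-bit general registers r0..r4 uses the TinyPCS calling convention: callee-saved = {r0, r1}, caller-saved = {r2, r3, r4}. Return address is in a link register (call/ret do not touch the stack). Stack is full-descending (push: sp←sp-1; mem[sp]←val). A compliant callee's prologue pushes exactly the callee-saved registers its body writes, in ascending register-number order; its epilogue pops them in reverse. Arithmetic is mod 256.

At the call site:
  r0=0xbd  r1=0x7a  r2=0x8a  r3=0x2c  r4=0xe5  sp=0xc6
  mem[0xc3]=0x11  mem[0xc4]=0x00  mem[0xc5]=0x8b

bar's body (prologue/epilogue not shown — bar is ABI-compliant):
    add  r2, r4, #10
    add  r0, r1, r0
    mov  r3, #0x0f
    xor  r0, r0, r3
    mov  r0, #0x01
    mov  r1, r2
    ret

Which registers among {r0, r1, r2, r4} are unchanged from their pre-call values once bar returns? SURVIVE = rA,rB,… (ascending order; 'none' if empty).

SURVIVE = r0,r1,r4

prologue: push r0 -> mem[0xc5]=0xbd, sp=0xc5
prologue: push r1 -> mem[0xc4]=0x7a, sp=0xc4
body[0] add  r2, r4, #10 -> r2=0xef
body[1] add  r0, r1, r0 -> r0=0x37
body[2] mov  r3, #0x0f -> r3=0x0f
body[3] xor  r0, r0, r3 -> r0=0x38
body[4] mov  r0, #0x01 -> r0=0x01
body[5] mov  r1, r2 -> r1=0xef
epilogue: pop r1=0x7a, sp=0xc5
epilogue: pop r0=0xbd, sp=0xc6
r0: callee-saved, written=True
r1: callee-saved, written=True
r2: caller-saved, written=True
r4: caller-saved, written=False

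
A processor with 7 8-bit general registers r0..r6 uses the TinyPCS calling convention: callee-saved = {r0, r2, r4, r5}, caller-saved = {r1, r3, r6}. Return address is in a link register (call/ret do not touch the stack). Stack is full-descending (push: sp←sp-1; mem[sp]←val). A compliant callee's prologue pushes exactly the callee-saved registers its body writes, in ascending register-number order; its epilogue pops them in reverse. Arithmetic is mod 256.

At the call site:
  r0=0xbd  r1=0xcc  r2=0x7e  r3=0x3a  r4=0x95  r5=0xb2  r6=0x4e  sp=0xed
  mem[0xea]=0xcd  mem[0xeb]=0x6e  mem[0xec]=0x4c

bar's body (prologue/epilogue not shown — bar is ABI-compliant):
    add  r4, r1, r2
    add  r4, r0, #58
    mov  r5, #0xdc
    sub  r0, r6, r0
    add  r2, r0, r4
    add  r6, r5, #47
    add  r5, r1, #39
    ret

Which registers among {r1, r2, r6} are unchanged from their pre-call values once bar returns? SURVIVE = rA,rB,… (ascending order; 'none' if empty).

prologue: push r0 -> mem[0xec]=0xbd, sp=0xec
prologue: push r2 -> mem[0xeb]=0x7e, sp=0xeb
prologue: push r4 -> mem[0xea]=0x95, sp=0xea
prologue: push r5 -> mem[0xe9]=0xb2, sp=0xe9
body[0] add  r4, r1, r2 -> r4=0x4a
body[1] add  r4, r0, #58 -> r4=0xf7
body[2] mov  r5, #0xdc -> r5=0xdc
body[3] sub  r0, r6, r0 -> r0=0x91
body[4] add  r2, r0, r4 -> r2=0x88
body[5] add  r6, r5, #47 -> r6=0x0b
body[6] add  r5, r1, #39 -> r5=0xf3
epilogue: pop r5=0xb2, sp=0xea
epilogue: pop r4=0x95, sp=0xeb
epilogue: pop r2=0x7e, sp=0xec
epilogue: pop r0=0xbd, sp=0xed
r1: caller-saved, written=False
r2: callee-saved, written=True
r6: caller-saved, written=True

SURVIVE = r1,r2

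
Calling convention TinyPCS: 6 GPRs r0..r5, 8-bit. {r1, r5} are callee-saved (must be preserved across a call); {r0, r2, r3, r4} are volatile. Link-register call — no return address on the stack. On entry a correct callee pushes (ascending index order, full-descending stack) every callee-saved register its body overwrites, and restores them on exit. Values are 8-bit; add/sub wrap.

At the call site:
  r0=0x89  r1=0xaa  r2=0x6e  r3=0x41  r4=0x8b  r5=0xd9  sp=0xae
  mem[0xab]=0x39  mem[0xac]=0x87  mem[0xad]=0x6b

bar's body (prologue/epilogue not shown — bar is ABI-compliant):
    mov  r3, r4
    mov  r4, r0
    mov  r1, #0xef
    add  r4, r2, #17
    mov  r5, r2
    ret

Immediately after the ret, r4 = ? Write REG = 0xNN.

REG = 0x7f

prologue: push r1 -> mem[0xad]=0xaa, sp=0xad
prologue: push r5 -> mem[0xac]=0xd9, sp=0xac
body[0] mov  r3, r4 -> r3=0x8b
body[1] mov  r4, r0 -> r4=0x89
body[2] mov  r1, #0xef -> r1=0xef
body[3] add  r4, r2, #17 -> r4=0x7f
body[4] mov  r5, r2 -> r5=0x6e
epilogue: pop r5=0xd9, sp=0xad
epilogue: pop r1=0xaa, sp=0xae
r4 is caller-saved -> body value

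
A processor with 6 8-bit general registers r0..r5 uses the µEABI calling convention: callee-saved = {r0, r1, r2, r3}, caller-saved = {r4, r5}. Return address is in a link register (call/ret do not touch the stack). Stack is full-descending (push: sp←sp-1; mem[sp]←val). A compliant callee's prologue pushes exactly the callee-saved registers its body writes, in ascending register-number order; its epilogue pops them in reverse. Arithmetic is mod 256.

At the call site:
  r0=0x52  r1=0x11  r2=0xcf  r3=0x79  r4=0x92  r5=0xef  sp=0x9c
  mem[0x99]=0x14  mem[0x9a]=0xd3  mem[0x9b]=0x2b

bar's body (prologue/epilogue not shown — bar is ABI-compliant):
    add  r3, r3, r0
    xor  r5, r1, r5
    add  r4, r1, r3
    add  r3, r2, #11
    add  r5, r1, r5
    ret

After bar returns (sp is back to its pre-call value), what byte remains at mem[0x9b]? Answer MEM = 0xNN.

MEM = 0x79

prologue: push r3 -> mem[0x9b]=0x79, sp=0x9b
body[0] add  r3, r3, r0 -> r3=0xcb
body[1] xor  r5, r1, r5 -> r5=0xfe
body[2] add  r4, r1, r3 -> r4=0xdc
body[3] add  r3, r2, #11 -> r3=0xda
body[4] add  r5, r1, r5 -> r5=0x0f
epilogue: pop r3=0x79, sp=0x9c
prologue pushed ['r3'] at ['0x9b']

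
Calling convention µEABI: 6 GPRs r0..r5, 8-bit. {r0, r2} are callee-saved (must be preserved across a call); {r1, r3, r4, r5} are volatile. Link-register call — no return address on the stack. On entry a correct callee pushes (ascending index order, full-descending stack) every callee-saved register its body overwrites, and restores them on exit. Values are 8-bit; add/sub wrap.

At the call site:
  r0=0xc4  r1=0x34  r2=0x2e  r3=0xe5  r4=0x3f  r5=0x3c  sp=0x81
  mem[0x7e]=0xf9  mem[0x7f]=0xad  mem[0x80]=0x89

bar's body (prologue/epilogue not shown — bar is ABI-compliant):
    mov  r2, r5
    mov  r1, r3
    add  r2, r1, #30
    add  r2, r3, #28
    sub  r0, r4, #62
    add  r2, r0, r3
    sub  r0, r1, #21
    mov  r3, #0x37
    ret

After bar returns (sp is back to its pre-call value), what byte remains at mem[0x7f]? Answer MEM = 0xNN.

MEM = 0x2e

prologue: push r0 → mem[0x80]=0xc4, sp=0x80
prologue: push r2 → mem[0x7f]=0x2e, sp=0x7f
body[0] mov  r2, r5 → r2=0x3c
body[1] mov  r1, r3 → r1=0xe5
body[2] add  r2, r1, #30 → r2=0x03
body[3] add  r2, r3, #28 → r2=0x01
body[4] sub  r0, r4, #62 → r0=0x01
body[5] add  r2, r0, r3 → r2=0xe6
body[6] sub  r0, r1, #21 → r0=0xd0
body[7] mov  r3, #0x37 → r3=0x37
epilogue: pop r2=0x2e, sp=0x80
epilogue: pop r0=0xc4, sp=0x81
prologue pushed ['r0', 'r2'] at ['0x80', '0x7f']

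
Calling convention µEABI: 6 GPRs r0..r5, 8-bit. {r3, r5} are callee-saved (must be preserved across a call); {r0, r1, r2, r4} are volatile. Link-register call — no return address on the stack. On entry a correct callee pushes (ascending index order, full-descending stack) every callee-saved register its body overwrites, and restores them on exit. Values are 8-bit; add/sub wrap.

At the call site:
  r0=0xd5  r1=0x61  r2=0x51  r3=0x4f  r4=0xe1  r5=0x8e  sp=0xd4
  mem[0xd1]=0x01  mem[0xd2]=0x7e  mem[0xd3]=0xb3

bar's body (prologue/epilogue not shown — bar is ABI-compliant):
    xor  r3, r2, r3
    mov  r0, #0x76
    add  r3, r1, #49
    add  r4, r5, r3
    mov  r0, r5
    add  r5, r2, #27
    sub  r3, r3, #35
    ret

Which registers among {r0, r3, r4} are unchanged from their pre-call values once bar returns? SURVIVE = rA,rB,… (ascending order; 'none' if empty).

prologue: push r3 → mem[0xd3]=0x4f, sp=0xd3
prologue: push r5 → mem[0xd2]=0x8e, sp=0xd2
body[0] xor  r3, r2, r3 → r3=0x1e
body[1] mov  r0, #0x76 → r0=0x76
body[2] add  r3, r1, #49 → r3=0x92
body[3] add  r4, r5, r3 → r4=0x20
body[4] mov  r0, r5 → r0=0x8e
body[5] add  r5, r2, #27 → r5=0x6c
body[6] sub  r3, r3, #35 → r3=0x6f
epilogue: pop r5=0x8e, sp=0xd3
epilogue: pop r3=0x4f, sp=0xd4
r0: caller-saved, written=True
r3: callee-saved, written=True
r4: caller-saved, written=True

SURVIVE = r3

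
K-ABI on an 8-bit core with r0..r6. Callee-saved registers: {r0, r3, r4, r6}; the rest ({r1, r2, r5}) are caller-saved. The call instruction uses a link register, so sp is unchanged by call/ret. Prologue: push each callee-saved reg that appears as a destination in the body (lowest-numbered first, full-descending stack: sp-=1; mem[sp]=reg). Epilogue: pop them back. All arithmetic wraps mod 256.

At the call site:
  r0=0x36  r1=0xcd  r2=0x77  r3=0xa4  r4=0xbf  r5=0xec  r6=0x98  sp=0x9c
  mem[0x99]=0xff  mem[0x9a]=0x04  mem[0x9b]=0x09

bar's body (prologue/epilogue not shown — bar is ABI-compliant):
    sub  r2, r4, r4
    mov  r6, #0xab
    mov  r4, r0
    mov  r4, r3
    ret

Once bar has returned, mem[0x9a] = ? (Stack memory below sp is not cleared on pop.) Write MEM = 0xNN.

MEM = 0x98

prologue: push r4 -> mem[0x9b]=0xbf, sp=0x9b
prologue: push r6 -> mem[0x9a]=0x98, sp=0x9a
body[0] sub  r2, r4, r4 -> r2=0x00
body[1] mov  r6, #0xab -> r6=0xab
body[2] mov  r4, r0 -> r4=0x36
body[3] mov  r4, r3 -> r4=0xa4
epilogue: pop r6=0x98, sp=0x9b
epilogue: pop r4=0xbf, sp=0x9c
prologue pushed ['r4', 'r6'] at ['0x9b', '0x9a']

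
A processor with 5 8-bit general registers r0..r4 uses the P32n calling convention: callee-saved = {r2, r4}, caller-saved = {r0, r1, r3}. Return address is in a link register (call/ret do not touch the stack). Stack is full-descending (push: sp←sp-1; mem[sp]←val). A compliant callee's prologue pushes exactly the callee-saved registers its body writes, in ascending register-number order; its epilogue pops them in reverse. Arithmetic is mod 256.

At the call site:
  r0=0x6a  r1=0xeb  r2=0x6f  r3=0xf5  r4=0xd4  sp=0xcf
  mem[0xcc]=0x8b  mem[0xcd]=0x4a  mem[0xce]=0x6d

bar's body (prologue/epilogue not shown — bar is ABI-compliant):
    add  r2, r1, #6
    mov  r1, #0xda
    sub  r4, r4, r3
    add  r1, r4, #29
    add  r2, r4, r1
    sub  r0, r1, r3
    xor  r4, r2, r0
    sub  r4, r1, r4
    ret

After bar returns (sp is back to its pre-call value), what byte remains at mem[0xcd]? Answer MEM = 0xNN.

MEM = 0xd4

prologue: push r2 -> mem[0xce]=0x6f, sp=0xce
prologue: push r4 -> mem[0xcd]=0xd4, sp=0xcd
body[0] add  r2, r1, #6 -> r2=0xf1
body[1] mov  r1, #0xda -> r1=0xda
body[2] sub  r4, r4, r3 -> r4=0xdf
body[3] add  r1, r4, #29 -> r1=0xfc
body[4] add  r2, r4, r1 -> r2=0xdb
body[5] sub  r0, r1, r3 -> r0=0x07
body[6] xor  r4, r2, r0 -> r4=0xdc
body[7] sub  r4, r1, r4 -> r4=0x20
epilogue: pop r4=0xd4, sp=0xce
epilogue: pop r2=0x6f, sp=0xcf
prologue pushed ['r2', 'r4'] at ['0xce', '0xcd']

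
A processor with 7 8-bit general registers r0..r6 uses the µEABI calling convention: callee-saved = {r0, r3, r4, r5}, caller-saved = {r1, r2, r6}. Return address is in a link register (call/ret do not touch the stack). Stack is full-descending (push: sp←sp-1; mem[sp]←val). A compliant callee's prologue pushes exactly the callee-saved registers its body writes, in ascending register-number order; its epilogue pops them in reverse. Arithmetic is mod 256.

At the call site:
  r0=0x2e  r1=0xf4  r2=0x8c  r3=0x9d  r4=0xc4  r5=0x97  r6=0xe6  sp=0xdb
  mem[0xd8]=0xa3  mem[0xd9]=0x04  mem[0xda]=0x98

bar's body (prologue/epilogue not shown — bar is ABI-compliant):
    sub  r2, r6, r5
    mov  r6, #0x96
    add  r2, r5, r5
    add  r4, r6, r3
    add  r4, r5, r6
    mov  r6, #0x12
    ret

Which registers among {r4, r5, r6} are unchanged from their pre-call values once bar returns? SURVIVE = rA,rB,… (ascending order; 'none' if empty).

SURVIVE = r4,r5

prologue: push r4 -> mem[0xda]=0xc4, sp=0xda
body[0] sub  r2, r6, r5 -> r2=0x4f
body[1] mov  r6, #0x96 -> r6=0x96
body[2] add  r2, r5, r5 -> r2=0x2e
body[3] add  r4, r6, r3 -> r4=0x33
body[4] add  r4, r5, r6 -> r4=0x2d
body[5] mov  r6, #0x12 -> r6=0x12
epilogue: pop r4=0xc4, sp=0xdb
r4: callee-saved, written=True
r5: callee-saved, written=False
r6: caller-saved, written=True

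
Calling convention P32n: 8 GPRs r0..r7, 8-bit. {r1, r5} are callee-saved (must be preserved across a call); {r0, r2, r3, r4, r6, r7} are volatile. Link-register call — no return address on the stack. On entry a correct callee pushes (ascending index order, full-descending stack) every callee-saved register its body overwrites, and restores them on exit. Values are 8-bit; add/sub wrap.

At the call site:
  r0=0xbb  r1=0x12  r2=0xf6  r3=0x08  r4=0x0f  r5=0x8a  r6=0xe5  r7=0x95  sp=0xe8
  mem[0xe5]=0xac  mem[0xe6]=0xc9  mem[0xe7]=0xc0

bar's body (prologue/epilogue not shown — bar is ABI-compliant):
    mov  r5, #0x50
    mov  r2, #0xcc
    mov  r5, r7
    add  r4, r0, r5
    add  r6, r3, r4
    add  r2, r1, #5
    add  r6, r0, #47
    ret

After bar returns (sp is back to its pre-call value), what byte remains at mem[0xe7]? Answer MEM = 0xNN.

MEM = 0x8a

prologue: push r5 -> mem[0xe7]=0x8a, sp=0xe7
body[0] mov  r5, #0x50 -> r5=0x50
body[1] mov  r2, #0xcc -> r2=0xcc
body[2] mov  r5, r7 -> r5=0x95
body[3] add  r4, r0, r5 -> r4=0x50
body[4] add  r6, r3, r4 -> r6=0x58
body[5] add  r2, r1, #5 -> r2=0x17
body[6] add  r6, r0, #47 -> r6=0xea
epilogue: pop r5=0x8a, sp=0xe8
prologue pushed ['r5'] at ['0xe7']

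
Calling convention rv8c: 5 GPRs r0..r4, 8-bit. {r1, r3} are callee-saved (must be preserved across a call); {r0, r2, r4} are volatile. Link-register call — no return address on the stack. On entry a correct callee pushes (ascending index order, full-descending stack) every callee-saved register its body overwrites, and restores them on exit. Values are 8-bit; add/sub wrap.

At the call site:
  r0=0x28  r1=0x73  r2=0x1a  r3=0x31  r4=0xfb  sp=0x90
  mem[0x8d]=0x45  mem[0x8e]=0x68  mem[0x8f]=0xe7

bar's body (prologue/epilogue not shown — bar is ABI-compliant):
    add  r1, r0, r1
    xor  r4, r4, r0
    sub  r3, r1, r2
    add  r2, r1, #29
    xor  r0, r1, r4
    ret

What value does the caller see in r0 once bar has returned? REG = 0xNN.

REG = 0x48

prologue: push r1 -> mem[0x8f]=0x73, sp=0x8f
prologue: push r3 -> mem[0x8e]=0x31, sp=0x8e
body[0] add  r1, r0, r1 -> r1=0x9b
body[1] xor  r4, r4, r0 -> r4=0xd3
body[2] sub  r3, r1, r2 -> r3=0x81
body[3] add  r2, r1, #29 -> r2=0xb8
body[4] xor  r0, r1, r4 -> r0=0x48
epilogue: pop r3=0x31, sp=0x8f
epilogue: pop r1=0x73, sp=0x90
r0 is caller-saved -> body value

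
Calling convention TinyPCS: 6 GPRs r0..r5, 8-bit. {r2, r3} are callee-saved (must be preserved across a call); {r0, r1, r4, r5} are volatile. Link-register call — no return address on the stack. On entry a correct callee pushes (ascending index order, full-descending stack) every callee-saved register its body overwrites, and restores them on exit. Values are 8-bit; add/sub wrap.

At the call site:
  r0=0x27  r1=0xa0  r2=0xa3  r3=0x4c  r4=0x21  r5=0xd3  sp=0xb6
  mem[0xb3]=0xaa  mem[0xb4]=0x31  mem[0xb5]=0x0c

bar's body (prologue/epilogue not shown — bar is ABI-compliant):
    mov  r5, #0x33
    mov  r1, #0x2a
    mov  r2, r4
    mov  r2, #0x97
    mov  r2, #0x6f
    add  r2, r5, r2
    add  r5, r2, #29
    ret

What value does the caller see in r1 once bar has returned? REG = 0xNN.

REG = 0x2a

prologue: push r2 -> mem[0xb5]=0xa3, sp=0xb5
body[0] mov  r5, #0x33 -> r5=0x33
body[1] mov  r1, #0x2a -> r1=0x2a
body[2] mov  r2, r4 -> r2=0x21
body[3] mov  r2, #0x97 -> r2=0x97
body[4] mov  r2, #0x6f -> r2=0x6f
body[5] add  r2, r5, r2 -> r2=0xa2
body[6] add  r5, r2, #29 -> r5=0xbf
epilogue: pop r2=0xa3, sp=0xb6
r1 is caller-saved -> body value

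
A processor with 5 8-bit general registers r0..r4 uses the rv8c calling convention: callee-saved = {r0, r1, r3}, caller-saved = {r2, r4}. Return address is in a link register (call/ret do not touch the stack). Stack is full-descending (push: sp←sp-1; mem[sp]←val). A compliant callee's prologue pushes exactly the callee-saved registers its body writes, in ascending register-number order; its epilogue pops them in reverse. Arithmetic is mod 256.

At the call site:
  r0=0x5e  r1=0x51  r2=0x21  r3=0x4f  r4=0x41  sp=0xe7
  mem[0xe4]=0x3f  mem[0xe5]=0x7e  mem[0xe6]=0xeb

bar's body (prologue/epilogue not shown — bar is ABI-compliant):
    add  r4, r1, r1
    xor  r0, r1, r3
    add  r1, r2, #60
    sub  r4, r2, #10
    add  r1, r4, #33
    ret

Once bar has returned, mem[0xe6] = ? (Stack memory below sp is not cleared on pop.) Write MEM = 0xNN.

MEM = 0x5e

prologue: push r0 → mem[0xe6]=0x5e, sp=0xe6
prologue: push r1 → mem[0xe5]=0x51, sp=0xe5
body[0] add  r4, r1, r1 → r4=0xa2
body[1] xor  r0, r1, r3 → r0=0x1e
body[2] add  r1, r2, #60 → r1=0x5d
body[3] sub  r4, r2, #10 → r4=0x17
body[4] add  r1, r4, #33 → r1=0x38
epilogue: pop r1=0x51, sp=0xe6
epilogue: pop r0=0x5e, sp=0xe7
prologue pushed ['r0', 'r1'] at ['0xe6', '0xe5']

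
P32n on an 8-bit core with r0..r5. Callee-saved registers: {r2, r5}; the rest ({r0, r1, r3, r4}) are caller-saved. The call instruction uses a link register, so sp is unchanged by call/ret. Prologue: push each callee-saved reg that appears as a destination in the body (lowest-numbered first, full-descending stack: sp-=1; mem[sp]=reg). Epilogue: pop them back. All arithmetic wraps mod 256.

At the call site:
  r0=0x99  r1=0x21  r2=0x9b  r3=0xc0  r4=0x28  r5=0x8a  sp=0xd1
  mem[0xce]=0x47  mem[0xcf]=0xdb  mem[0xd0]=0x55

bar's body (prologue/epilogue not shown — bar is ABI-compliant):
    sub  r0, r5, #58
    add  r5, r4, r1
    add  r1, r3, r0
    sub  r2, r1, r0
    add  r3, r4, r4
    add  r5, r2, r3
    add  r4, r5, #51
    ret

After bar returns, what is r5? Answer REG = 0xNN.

REG = 0x8a

prologue: push r2 -> mem[0xd0]=0x9b, sp=0xd0
prologue: push r5 -> mem[0xcf]=0x8a, sp=0xcf
body[0] sub  r0, r5, #58 -> r0=0x50
body[1] add  r5, r4, r1 -> r5=0x49
body[2] add  r1, r3, r0 -> r1=0x10
body[3] sub  r2, r1, r0 -> r2=0xc0
body[4] add  r3, r4, r4 -> r3=0x50
body[5] add  r5, r2, r3 -> r5=0x10
body[6] add  r4, r5, #51 -> r4=0x43
epilogue: pop r5=0x8a, sp=0xd0
epilogue: pop r2=0x9b, sp=0xd1
r5 is callee-saved -> restored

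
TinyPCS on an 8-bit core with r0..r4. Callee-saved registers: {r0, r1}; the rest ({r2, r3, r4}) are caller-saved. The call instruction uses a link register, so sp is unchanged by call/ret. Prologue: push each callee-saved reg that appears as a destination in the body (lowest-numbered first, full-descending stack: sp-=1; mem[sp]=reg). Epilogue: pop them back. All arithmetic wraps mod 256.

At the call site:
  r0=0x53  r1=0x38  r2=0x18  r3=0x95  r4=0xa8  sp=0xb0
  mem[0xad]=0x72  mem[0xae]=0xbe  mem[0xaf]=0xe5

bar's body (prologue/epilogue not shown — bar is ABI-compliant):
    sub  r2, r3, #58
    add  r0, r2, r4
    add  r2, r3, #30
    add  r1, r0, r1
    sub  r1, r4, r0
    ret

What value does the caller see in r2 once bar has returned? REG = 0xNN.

prologue: push r0 -> mem[0xaf]=0x53, sp=0xaf
prologue: push r1 -> mem[0xae]=0x38, sp=0xae
body[0] sub  r2, r3, #58 -> r2=0x5b
body[1] add  r0, r2, r4 -> r0=0x03
body[2] add  r2, r3, #30 -> r2=0xb3
body[3] add  r1, r0, r1 -> r1=0x3b
body[4] sub  r1, r4, r0 -> r1=0xa5
epilogue: pop r1=0x38, sp=0xaf
epilogue: pop r0=0x53, sp=0xb0
r2 is caller-saved -> body value

REG = 0xb3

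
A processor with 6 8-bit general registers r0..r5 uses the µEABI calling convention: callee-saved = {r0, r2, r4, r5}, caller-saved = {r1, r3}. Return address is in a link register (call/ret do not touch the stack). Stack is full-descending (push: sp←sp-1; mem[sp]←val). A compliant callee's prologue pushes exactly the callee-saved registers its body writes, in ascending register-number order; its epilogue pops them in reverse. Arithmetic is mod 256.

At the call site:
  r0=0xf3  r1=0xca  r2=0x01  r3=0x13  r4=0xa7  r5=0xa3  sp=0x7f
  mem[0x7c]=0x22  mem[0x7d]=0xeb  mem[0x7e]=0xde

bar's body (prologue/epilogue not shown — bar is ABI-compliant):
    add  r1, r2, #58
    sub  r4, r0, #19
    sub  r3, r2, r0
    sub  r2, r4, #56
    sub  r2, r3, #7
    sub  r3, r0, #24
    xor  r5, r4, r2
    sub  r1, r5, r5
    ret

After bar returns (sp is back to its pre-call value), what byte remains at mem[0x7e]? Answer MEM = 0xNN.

MEM = 0x01

prologue: push r2 → mem[0x7e]=0x01, sp=0x7e
prologue: push r4 → mem[0x7d]=0xa7, sp=0x7d
prologue: push r5 → mem[0x7c]=0xa3, sp=0x7c
body[0] add  r1, r2, #58 → r1=0x3b
body[1] sub  r4, r0, #19 → r4=0xe0
body[2] sub  r3, r2, r0 → r3=0x0e
body[3] sub  r2, r4, #56 → r2=0xa8
body[4] sub  r2, r3, #7 → r2=0x07
body[5] sub  r3, r0, #24 → r3=0xdb
body[6] xor  r5, r4, r2 → r5=0xe7
body[7] sub  r1, r5, r5 → r1=0x00
epilogue: pop r5=0xa3, sp=0x7d
epilogue: pop r4=0xa7, sp=0x7e
epilogue: pop r2=0x01, sp=0x7f
prologue pushed ['r2', 'r4', 'r5'] at ['0x7e', '0x7d', '0x7c']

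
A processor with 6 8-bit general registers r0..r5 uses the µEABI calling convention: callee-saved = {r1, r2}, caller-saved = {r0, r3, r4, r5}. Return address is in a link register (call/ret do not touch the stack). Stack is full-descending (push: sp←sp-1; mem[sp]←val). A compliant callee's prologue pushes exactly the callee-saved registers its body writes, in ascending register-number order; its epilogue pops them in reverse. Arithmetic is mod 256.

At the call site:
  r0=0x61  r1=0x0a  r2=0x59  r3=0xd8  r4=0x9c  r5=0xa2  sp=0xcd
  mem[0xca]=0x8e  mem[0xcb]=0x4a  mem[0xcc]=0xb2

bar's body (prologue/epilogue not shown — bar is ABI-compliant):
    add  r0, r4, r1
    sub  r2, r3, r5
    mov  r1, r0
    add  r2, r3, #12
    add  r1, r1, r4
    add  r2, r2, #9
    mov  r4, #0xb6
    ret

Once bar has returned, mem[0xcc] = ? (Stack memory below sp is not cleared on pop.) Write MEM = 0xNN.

prologue: push r1 -> mem[0xcc]=0x0a, sp=0xcc
prologue: push r2 -> mem[0xcb]=0x59, sp=0xcb
body[0] add  r0, r4, r1 -> r0=0xa6
body[1] sub  r2, r3, r5 -> r2=0x36
body[2] mov  r1, r0 -> r1=0xa6
body[3] add  r2, r3, #12 -> r2=0xe4
body[4] add  r1, r1, r4 -> r1=0x42
body[5] add  r2, r2, #9 -> r2=0xed
body[6] mov  r4, #0xb6 -> r4=0xb6
epilogue: pop r2=0x59, sp=0xcc
epilogue: pop r1=0x0a, sp=0xcd
prologue pushed ['r1', 'r2'] at ['0xcc', '0xcb']

MEM = 0x0a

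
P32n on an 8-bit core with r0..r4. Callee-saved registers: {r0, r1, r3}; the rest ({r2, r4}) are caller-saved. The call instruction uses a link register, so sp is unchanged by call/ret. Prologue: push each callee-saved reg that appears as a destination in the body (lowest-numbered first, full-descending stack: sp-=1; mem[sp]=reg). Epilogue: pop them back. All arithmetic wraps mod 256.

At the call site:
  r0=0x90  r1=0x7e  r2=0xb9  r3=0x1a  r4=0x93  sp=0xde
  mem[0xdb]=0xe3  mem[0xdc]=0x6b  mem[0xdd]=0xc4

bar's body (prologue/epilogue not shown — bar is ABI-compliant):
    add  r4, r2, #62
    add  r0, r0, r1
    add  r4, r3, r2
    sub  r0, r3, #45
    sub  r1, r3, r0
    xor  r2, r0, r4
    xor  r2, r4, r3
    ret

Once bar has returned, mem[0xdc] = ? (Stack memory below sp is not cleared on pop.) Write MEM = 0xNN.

prologue: push r0 → mem[0xdd]=0x90, sp=0xdd
prologue: push r1 → mem[0xdc]=0x7e, sp=0xdc
body[0] add  r4, r2, #62 → r4=0xf7
body[1] add  r0, r0, r1 → r0=0x0e
body[2] add  r4, r3, r2 → r4=0xd3
body[3] sub  r0, r3, #45 → r0=0xed
body[4] sub  r1, r3, r0 → r1=0x2d
body[5] xor  r2, r0, r4 → r2=0x3e
body[6] xor  r2, r4, r3 → r2=0xc9
epilogue: pop r1=0x7e, sp=0xdd
epilogue: pop r0=0x90, sp=0xde
prologue pushed ['r0', 'r1'] at ['0xdd', '0xdc']

MEM = 0x7e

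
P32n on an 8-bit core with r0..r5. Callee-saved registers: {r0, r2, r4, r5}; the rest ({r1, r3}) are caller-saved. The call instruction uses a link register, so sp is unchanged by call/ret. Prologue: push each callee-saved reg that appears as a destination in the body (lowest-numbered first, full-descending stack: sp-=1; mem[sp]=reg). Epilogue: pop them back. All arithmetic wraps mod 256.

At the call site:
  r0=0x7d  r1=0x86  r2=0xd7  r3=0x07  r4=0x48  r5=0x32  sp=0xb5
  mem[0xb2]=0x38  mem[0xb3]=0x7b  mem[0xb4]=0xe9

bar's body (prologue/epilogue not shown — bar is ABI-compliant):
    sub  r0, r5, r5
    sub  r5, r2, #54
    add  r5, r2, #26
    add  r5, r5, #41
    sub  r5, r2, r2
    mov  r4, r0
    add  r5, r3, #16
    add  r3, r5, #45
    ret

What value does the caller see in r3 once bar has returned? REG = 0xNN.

REG = 0x44

prologue: push r0 -> mem[0xb4]=0x7d, sp=0xb4
prologue: push r4 -> mem[0xb3]=0x48, sp=0xb3
prologue: push r5 -> mem[0xb2]=0x32, sp=0xb2
body[0] sub  r0, r5, r5 -> r0=0x00
body[1] sub  r5, r2, #54 -> r5=0xa1
body[2] add  r5, r2, #26 -> r5=0xf1
body[3] add  r5, r5, #41 -> r5=0x1a
body[4] sub  r5, r2, r2 -> r5=0x00
body[5] mov  r4, r0 -> r4=0x00
body[6] add  r5, r3, #16 -> r5=0x17
body[7] add  r3, r5, #45 -> r3=0x44
epilogue: pop r5=0x32, sp=0xb3
epilogue: pop r4=0x48, sp=0xb4
epilogue: pop r0=0x7d, sp=0xb5
r3 is caller-saved -> body value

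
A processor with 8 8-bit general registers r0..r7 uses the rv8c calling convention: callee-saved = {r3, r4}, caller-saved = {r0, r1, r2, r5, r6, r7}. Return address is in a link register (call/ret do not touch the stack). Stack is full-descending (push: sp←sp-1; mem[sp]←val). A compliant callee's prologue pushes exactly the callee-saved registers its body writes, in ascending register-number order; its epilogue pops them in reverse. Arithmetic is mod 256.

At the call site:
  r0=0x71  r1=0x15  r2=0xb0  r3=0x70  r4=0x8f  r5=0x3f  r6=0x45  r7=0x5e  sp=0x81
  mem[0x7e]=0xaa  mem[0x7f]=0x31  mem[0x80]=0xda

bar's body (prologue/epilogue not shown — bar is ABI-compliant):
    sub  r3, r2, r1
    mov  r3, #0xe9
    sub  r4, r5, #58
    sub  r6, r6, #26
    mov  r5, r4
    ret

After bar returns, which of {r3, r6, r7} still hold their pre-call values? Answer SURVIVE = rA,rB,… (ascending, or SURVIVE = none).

prologue: push r3 → mem[0x80]=0x70, sp=0x80
prologue: push r4 → mem[0x7f]=0x8f, sp=0x7f
body[0] sub  r3, r2, r1 → r3=0x9b
body[1] mov  r3, #0xe9 → r3=0xe9
body[2] sub  r4, r5, #58 → r4=0x05
body[3] sub  r6, r6, #26 → r6=0x2b
body[4] mov  r5, r4 → r5=0x05
epilogue: pop r4=0x8f, sp=0x80
epilogue: pop r3=0x70, sp=0x81
r3: callee-saved, written=True
r6: caller-saved, written=True
r7: caller-saved, written=False

SURVIVE = r3,r7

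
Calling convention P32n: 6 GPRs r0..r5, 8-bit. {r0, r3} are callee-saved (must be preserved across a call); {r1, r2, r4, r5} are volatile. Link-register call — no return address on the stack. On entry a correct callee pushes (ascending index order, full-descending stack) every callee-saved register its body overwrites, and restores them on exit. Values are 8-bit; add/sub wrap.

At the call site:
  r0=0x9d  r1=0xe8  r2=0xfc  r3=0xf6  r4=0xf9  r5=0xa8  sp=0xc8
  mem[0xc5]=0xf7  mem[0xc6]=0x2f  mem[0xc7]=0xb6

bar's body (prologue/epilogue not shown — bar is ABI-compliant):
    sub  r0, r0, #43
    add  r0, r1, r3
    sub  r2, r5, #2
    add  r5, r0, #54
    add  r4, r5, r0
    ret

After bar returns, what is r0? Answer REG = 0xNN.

REG = 0x9d

prologue: push r0 → mem[0xc7]=0x9d, sp=0xc7
body[0] sub  r0, r0, #43 → r0=0x72
body[1] add  r0, r1, r3 → r0=0xde
body[2] sub  r2, r5, #2 → r2=0xa6
body[3] add  r5, r0, #54 → r5=0x14
body[4] add  r4, r5, r0 → r4=0xf2
epilogue: pop r0=0x9d, sp=0xc8
r0 is callee-saved → restored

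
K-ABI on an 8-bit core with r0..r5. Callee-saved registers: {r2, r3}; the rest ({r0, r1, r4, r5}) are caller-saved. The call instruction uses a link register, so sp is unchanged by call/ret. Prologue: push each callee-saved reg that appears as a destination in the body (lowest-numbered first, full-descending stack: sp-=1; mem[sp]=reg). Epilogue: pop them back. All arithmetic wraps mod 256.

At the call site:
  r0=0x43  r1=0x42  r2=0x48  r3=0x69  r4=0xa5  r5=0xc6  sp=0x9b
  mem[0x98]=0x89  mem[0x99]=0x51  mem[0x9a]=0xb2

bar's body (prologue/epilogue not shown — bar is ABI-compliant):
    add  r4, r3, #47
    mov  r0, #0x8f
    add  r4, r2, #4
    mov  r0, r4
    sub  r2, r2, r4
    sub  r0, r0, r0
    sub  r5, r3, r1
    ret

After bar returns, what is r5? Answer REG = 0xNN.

prologue: push r2 -> mem[0x9a]=0x48, sp=0x9a
body[0] add  r4, r3, #47 -> r4=0x98
body[1] mov  r0, #0x8f -> r0=0x8f
body[2] add  r4, r2, #4 -> r4=0x4c
body[3] mov  r0, r4 -> r0=0x4c
body[4] sub  r2, r2, r4 -> r2=0xfc
body[5] sub  r0, r0, r0 -> r0=0x00
body[6] sub  r5, r3, r1 -> r5=0x27
epilogue: pop r2=0x48, sp=0x9b
r5 is caller-saved -> body value

REG = 0x27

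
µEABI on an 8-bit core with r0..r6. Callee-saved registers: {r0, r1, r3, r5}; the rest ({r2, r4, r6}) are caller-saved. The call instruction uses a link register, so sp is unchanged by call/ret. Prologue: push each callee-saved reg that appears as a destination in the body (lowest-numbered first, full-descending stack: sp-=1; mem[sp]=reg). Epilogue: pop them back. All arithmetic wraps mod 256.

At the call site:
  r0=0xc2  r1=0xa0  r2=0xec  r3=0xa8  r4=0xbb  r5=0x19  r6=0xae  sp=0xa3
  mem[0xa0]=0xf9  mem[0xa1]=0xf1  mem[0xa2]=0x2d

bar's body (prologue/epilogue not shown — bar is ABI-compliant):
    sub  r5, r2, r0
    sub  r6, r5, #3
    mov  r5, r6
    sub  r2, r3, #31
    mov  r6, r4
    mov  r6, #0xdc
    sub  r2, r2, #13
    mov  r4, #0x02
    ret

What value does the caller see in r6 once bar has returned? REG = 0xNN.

REG = 0xdc

prologue: push r5 -> mem[0xa2]=0x19, sp=0xa2
body[0] sub  r5, r2, r0 -> r5=0x2a
body[1] sub  r6, r5, #3 -> r6=0x27
body[2] mov  r5, r6 -> r5=0x27
body[3] sub  r2, r3, #31 -> r2=0x89
body[4] mov  r6, r4 -> r6=0xbb
body[5] mov  r6, #0xdc -> r6=0xdc
body[6] sub  r2, r2, #13 -> r2=0x7c
body[7] mov  r4, #0x02 -> r4=0x02
epilogue: pop r5=0x19, sp=0xa3
r6 is caller-saved -> body value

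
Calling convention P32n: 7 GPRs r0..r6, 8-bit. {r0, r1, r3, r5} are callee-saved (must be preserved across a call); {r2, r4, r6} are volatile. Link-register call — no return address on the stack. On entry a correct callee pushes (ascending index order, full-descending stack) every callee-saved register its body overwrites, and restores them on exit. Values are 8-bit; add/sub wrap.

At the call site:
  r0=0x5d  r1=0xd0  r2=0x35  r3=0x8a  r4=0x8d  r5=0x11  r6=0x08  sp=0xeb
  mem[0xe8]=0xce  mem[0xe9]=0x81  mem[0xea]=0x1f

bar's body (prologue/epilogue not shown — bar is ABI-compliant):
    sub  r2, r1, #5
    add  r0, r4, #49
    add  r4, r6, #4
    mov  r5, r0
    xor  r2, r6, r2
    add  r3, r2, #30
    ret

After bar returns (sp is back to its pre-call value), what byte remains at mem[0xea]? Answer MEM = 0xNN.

MEM = 0x5d

prologue: push r0 -> mem[0xea]=0x5d, sp=0xea
prologue: push r3 -> mem[0xe9]=0x8a, sp=0xe9
prologue: push r5 -> mem[0xe8]=0x11, sp=0xe8
body[0] sub  r2, r1, #5 -> r2=0xcb
body[1] add  r0, r4, #49 -> r0=0xbe
body[2] add  r4, r6, #4 -> r4=0x0c
body[3] mov  r5, r0 -> r5=0xbe
body[4] xor  r2, r6, r2 -> r2=0xc3
body[5] add  r3, r2, #30 -> r3=0xe1
epilogue: pop r5=0x11, sp=0xe9
epilogue: pop r3=0x8a, sp=0xea
epilogue: pop r0=0x5d, sp=0xeb
prologue pushed ['r0', 'r3', 'r5'] at ['0xea', '0xe9', '0xe8']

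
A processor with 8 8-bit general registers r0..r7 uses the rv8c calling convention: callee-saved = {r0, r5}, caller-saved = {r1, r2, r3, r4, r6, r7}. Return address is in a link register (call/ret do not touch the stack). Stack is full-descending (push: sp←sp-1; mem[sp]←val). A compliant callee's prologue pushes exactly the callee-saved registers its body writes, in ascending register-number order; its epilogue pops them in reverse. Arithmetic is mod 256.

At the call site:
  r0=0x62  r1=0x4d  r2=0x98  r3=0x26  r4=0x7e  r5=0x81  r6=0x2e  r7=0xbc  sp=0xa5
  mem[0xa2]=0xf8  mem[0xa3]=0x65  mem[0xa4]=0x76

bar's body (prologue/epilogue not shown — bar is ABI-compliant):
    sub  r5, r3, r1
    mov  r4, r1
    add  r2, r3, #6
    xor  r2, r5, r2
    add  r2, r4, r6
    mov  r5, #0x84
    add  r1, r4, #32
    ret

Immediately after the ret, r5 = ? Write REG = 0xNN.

prologue: push r5 -> mem[0xa4]=0x81, sp=0xa4
body[0] sub  r5, r3, r1 -> r5=0xd9
body[1] mov  r4, r1 -> r4=0x4d
body[2] add  r2, r3, #6 -> r2=0x2c
body[3] xor  r2, r5, r2 -> r2=0xf5
body[4] add  r2, r4, r6 -> r2=0x7b
body[5] mov  r5, #0x84 -> r5=0x84
body[6] add  r1, r4, #32 -> r1=0x6d
epilogue: pop r5=0x81, sp=0xa5
r5 is callee-saved -> restored

REG = 0x81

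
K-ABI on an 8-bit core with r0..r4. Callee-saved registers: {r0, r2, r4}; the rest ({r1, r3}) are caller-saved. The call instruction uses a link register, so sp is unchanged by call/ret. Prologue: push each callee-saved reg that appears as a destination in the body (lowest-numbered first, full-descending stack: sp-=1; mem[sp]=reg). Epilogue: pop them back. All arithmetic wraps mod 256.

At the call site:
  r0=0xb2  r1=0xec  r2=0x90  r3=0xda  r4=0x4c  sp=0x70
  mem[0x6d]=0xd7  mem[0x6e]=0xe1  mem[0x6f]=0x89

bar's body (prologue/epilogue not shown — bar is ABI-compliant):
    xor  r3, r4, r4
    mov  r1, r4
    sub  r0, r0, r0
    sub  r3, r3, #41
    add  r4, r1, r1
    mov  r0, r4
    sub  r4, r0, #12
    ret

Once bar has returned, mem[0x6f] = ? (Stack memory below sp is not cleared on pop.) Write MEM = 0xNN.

MEM = 0xb2

prologue: push r0 → mem[0x6f]=0xb2, sp=0x6f
prologue: push r4 → mem[0x6e]=0x4c, sp=0x6e
body[0] xor  r3, r4, r4 → r3=0x00
body[1] mov  r1, r4 → r1=0x4c
body[2] sub  r0, r0, r0 → r0=0x00
body[3] sub  r3, r3, #41 → r3=0xd7
body[4] add  r4, r1, r1 → r4=0x98
body[5] mov  r0, r4 → r0=0x98
body[6] sub  r4, r0, #12 → r4=0x8c
epilogue: pop r4=0x4c, sp=0x6f
epilogue: pop r0=0xb2, sp=0x70
prologue pushed ['r0', 'r4'] at ['0x6f', '0x6e']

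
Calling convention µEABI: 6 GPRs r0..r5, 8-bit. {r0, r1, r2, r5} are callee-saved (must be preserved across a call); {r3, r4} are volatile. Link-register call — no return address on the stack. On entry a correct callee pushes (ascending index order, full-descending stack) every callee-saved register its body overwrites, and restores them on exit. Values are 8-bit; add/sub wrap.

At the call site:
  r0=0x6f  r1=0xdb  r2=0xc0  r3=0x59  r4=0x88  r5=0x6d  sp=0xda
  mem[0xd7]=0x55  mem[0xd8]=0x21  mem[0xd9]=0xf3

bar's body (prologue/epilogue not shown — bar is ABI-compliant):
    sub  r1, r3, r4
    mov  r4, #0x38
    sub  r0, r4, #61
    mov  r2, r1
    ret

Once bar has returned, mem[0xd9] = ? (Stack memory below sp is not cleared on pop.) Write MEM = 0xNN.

MEM = 0x6f

prologue: push r0 -> mem[0xd9]=0x6f, sp=0xd9
prologue: push r1 -> mem[0xd8]=0xdb, sp=0xd8
prologue: push r2 -> mem[0xd7]=0xc0, sp=0xd7
body[0] sub  r1, r3, r4 -> r1=0xd1
body[1] mov  r4, #0x38 -> r4=0x38
body[2] sub  r0, r4, #61 -> r0=0xfb
body[3] mov  r2, r1 -> r2=0xd1
epilogue: pop r2=0xc0, sp=0xd8
epilogue: pop r1=0xdb, sp=0xd9
epilogue: pop r0=0x6f, sp=0xda
prologue pushed ['r0', 'r1', 'r2'] at ['0xd9', '0xd8', '0xd7']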